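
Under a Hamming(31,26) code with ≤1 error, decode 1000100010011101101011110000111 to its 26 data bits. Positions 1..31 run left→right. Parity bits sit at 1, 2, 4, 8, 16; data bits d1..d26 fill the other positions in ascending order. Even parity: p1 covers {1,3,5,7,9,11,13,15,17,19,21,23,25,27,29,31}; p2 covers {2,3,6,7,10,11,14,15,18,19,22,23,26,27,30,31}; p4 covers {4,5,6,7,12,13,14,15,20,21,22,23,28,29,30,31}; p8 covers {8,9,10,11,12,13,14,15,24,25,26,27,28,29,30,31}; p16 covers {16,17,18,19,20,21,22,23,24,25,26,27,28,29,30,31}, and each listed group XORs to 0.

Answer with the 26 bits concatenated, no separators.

s1 (pos 1,3,5,7,9,11,13,15,17,19,21,23,25,27,29,31): 1⊕0⊕1⊕0⊕1⊕0⊕1⊕0⊕1⊕1⊕1⊕1⊕0⊕0⊕1⊕1 = 0
s2 (pos 2,3,6,7,10,11,14,15,18,19,22,23,26,27,30,31): 0⊕0⊕0⊕0⊕0⊕0⊕1⊕0⊕0⊕1⊕1⊕1⊕0⊕0⊕1⊕1 = 0
s4 (pos 4,5,6,7,12,13,14,15,20,21,22,23,28,29,30,31): 0⊕1⊕0⊕0⊕1⊕1⊕1⊕0⊕0⊕1⊕1⊕1⊕0⊕1⊕1⊕1 = 0
s8 (pos 8,9,10,11,12,13,14,15,24,25,26,27,28,29,30,31): 0⊕1⊕0⊕0⊕1⊕1⊕1⊕0⊕1⊕0⊕0⊕0⊕0⊕1⊕1⊕1 = 0
s16 (pos 16,17,18,19,20,21,22,23,24,25,26,27,28,29,30,31): 1⊕1⊕0⊕1⊕0⊕1⊕1⊕1⊕1⊕0⊕0⊕0⊕0⊕1⊕1⊕1 = 0
Syndrome s16…s1 = 00000 → no error.
Read data bits from positions 3,5,6,7,9,10,11,12,13,14,15,17,18,19,20,21,22,23,24,25,26,27,28,29,30,31: 01001001110101011110000111

01001001110101011110000111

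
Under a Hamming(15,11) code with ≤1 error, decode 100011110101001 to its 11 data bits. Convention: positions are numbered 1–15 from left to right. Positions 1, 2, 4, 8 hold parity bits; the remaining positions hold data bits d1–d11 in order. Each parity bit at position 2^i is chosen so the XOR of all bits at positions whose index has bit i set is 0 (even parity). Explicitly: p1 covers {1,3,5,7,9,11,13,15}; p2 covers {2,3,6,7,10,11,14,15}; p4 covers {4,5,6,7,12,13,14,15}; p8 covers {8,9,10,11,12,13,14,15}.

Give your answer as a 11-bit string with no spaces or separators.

s1 (pos 1,3,5,7,9,11,13,15): 1⊕0⊕1⊕1⊕0⊕0⊕0⊕1 = 0
s2 (pos 2,3,6,7,10,11,14,15): 0⊕0⊕1⊕1⊕1⊕0⊕0⊕1 = 0
s4 (pos 4,5,6,7,12,13,14,15): 0⊕1⊕1⊕1⊕1⊕0⊕0⊕1 = 1
s8 (pos 8,9,10,11,12,13,14,15): 1⊕0⊕1⊕0⊕1⊕0⊕0⊕1 = 0
Syndrome s8…s1 = 0100 → error at position 4.
Flip position 4: 100011110101001 → 100111110101001
Read data bits from positions 3,5,6,7,9,10,11,12,13,14,15: 01110101001

01110101001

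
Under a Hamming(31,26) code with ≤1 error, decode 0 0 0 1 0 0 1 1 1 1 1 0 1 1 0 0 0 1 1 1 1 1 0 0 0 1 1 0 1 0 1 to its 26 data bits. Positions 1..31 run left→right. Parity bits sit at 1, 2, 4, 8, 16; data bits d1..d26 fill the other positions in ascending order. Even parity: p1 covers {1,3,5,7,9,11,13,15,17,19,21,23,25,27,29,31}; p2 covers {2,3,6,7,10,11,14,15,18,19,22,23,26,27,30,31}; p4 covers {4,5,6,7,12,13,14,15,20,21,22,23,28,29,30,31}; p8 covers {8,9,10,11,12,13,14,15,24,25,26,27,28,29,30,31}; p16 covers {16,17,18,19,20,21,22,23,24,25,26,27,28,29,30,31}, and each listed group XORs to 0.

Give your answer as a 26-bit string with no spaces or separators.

s1 (pos 1,3,5,7,9,11,13,15,17,19,21,23,25,27,29,31): 0⊕0⊕0⊕1⊕1⊕1⊕1⊕0⊕0⊕1⊕1⊕0⊕0⊕1⊕1⊕1 = 1
s2 (pos 2,3,6,7,10,11,14,15,18,19,22,23,26,27,30,31): 0⊕0⊕0⊕1⊕1⊕1⊕1⊕0⊕1⊕1⊕1⊕0⊕1⊕1⊕0⊕1 = 0
s4 (pos 4,5,6,7,12,13,14,15,20,21,22,23,28,29,30,31): 1⊕0⊕0⊕1⊕0⊕1⊕1⊕0⊕1⊕1⊕1⊕0⊕0⊕1⊕0⊕1 = 1
s8 (pos 8,9,10,11,12,13,14,15,24,25,26,27,28,29,30,31): 1⊕1⊕1⊕1⊕0⊕1⊕1⊕0⊕0⊕0⊕1⊕1⊕0⊕1⊕0⊕1 = 0
s16 (pos 16,17,18,19,20,21,22,23,24,25,26,27,28,29,30,31): 0⊕0⊕1⊕1⊕1⊕1⊕1⊕0⊕0⊕0⊕1⊕1⊕0⊕1⊕0⊕1 = 1
Syndrome s16…s1 = 10101 → error at position 21.
Flip position 21: 0001001111101100011111000110101 → 0001001111101100011101000110101
Read data bits from positions 3,5,6,7,9,10,11,12,13,14,15,17,18,19,20,21,22,23,24,25,26,27,28,29,30,31: 00011110110011101000110101

00011110110011101000110101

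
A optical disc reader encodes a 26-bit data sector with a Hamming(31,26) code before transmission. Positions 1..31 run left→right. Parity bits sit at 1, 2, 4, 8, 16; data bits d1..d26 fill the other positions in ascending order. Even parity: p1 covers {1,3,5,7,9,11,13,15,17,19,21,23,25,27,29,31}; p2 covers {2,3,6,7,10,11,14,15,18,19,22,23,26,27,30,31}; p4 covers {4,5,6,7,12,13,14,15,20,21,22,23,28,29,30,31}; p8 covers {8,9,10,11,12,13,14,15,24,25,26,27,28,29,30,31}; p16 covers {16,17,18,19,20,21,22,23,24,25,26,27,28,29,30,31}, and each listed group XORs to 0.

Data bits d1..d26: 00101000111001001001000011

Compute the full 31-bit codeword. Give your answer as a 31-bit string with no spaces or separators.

0101010110001111001001001000011

Place data at non-parity positions: p1 p2 0 p4 0 1 0 p8 1 0 0 0 1 1 1 p16 0 0 1 0 0 1 0 0 1 0 0 0 0 1 1
p1 (pos 1,3,5,7,9,11,13,15,17,19,21,23,25,27,29,31): XOR of data positions = 0⊕0⊕0⊕1⊕0⊕1⊕1⊕0⊕1⊕0⊕0⊕1⊕0⊕0⊕1 = 0
p2 (pos 2,3,6,7,10,11,14,15,18,19,22,23,26,27,30,31): XOR of data positions = 0⊕1⊕0⊕0⊕0⊕1⊕1⊕0⊕1⊕1⊕0⊕0⊕0⊕1⊕1 = 1
p4 (pos 4,5,6,7,12,13,14,15,20,21,22,23,28,29,30,31): XOR of data positions = 0⊕1⊕0⊕0⊕1⊕1⊕1⊕0⊕0⊕1⊕0⊕0⊕0⊕1⊕1 = 1
p8 (pos 8,9,10,11,12,13,14,15,24,25,26,27,28,29,30,31): XOR of data positions = 1⊕0⊕0⊕0⊕1⊕1⊕1⊕0⊕1⊕0⊕0⊕0⊕0⊕1⊕1 = 1
p16 (pos 16,17,18,19,20,21,22,23,24,25,26,27,28,29,30,31): XOR of data positions = 0⊕0⊕1⊕0⊕0⊕1⊕0⊕0⊕1⊕0⊕0⊕0⊕0⊕1⊕1 = 1
Codeword: 0101010110001111001001001000011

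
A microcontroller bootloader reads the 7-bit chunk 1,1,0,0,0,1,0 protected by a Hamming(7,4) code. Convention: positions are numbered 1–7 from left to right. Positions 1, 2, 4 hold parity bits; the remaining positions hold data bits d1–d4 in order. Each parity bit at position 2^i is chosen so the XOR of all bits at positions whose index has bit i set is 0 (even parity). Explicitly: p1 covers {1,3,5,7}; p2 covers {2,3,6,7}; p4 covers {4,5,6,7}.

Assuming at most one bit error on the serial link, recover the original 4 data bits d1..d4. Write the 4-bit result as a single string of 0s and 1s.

s1 (pos 1,3,5,7): 1⊕0⊕0⊕0 = 1
s2 (pos 2,3,6,7): 1⊕0⊕1⊕0 = 0
s4 (pos 4,5,6,7): 0⊕0⊕1⊕0 = 1
Syndrome s4…s1 = 101 → error at position 5.
Flip position 5: 1100010 → 1100110
Read data bits from positions 3,5,6,7: 0110

0110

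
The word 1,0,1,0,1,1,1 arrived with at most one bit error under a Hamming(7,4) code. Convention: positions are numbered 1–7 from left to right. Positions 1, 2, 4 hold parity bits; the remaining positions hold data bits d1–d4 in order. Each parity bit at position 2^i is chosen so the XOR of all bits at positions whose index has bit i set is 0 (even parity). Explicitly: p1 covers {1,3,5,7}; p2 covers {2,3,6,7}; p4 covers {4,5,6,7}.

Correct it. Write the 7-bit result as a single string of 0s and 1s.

s1 (pos 1,3,5,7): 1⊕1⊕1⊕1 = 0
s2 (pos 2,3,6,7): 0⊕1⊕1⊕1 = 1
s4 (pos 4,5,6,7): 0⊕1⊕1⊕1 = 1
Syndrome s4…s1 = 110 → error at position 6.
Flip position 6: 1010111 → 1010101

1010101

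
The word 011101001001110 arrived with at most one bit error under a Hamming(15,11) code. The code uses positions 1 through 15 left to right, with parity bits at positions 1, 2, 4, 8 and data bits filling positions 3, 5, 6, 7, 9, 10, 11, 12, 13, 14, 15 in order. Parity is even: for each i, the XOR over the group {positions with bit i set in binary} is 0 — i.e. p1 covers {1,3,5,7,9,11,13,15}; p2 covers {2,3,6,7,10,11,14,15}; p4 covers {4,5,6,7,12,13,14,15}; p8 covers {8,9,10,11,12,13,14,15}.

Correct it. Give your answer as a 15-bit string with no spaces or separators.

s1 (pos 1,3,5,7,9,11,13,15): 0⊕1⊕0⊕0⊕1⊕0⊕1⊕0 = 1
s2 (pos 2,3,6,7,10,11,14,15): 1⊕1⊕1⊕0⊕0⊕0⊕1⊕0 = 0
s4 (pos 4,5,6,7,12,13,14,15): 1⊕0⊕1⊕0⊕1⊕1⊕1⊕0 = 1
s8 (pos 8,9,10,11,12,13,14,15): 0⊕1⊕0⊕0⊕1⊕1⊕1⊕0 = 0
Syndrome s8…s1 = 0101 → error at position 5.
Flip position 5: 011101001001110 → 011111001001110

011111001001110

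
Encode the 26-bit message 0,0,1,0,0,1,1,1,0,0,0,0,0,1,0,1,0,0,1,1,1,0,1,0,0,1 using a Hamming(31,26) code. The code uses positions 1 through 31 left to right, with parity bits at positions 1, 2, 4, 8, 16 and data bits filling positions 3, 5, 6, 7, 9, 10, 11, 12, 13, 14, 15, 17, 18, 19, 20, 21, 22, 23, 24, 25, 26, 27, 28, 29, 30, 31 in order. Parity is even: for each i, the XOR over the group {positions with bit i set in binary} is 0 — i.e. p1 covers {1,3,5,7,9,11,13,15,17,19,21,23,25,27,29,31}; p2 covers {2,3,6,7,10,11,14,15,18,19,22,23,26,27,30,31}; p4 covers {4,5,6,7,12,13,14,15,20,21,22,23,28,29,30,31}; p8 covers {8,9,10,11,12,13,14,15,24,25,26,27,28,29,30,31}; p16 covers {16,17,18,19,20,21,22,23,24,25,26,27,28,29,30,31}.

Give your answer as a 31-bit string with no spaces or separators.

1001010001110001001010011101001

Place data at non-parity positions: p1 p2 0 p4 0 1 0 p8 0 1 1 1 0 0 0 p16 0 0 1 0 1 0 0 1 1 1 0 1 0 0 1
p1 (pos 1,3,5,7,9,11,13,15,17,19,21,23,25,27,29,31): XOR of data positions = 0⊕0⊕0⊕0⊕1⊕0⊕0⊕0⊕1⊕1⊕0⊕1⊕0⊕0⊕1 = 1
p2 (pos 2,3,6,7,10,11,14,15,18,19,22,23,26,27,30,31): XOR of data positions = 0⊕1⊕0⊕1⊕1⊕0⊕0⊕0⊕1⊕0⊕0⊕1⊕0⊕0⊕1 = 0
p4 (pos 4,5,6,7,12,13,14,15,20,21,22,23,28,29,30,31): XOR of data positions = 0⊕1⊕0⊕1⊕0⊕0⊕0⊕0⊕1⊕0⊕0⊕1⊕0⊕0⊕1 = 1
p8 (pos 8,9,10,11,12,13,14,15,24,25,26,27,28,29,30,31): XOR of data positions = 0⊕1⊕1⊕1⊕0⊕0⊕0⊕1⊕1⊕1⊕0⊕1⊕0⊕0⊕1 = 0
p16 (pos 16,17,18,19,20,21,22,23,24,25,26,27,28,29,30,31): XOR of data positions = 0⊕0⊕1⊕0⊕1⊕0⊕0⊕1⊕1⊕1⊕0⊕1⊕0⊕0⊕1 = 1
Codeword: 1001010001110001001010011101001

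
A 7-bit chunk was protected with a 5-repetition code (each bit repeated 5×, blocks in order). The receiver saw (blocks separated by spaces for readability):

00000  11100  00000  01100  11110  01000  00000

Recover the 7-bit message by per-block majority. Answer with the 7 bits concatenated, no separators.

0100100

Block 1 (00000): 0 ones → 0
Block 2 (11100): 3 ones → 1
Block 3 (00000): 0 ones → 0
Block 4 (01100): 2 ones → 0
Block 5 (11110): 4 ones → 1
Block 6 (01000): 1 one → 0
Block 7 (00000): 0 ones → 0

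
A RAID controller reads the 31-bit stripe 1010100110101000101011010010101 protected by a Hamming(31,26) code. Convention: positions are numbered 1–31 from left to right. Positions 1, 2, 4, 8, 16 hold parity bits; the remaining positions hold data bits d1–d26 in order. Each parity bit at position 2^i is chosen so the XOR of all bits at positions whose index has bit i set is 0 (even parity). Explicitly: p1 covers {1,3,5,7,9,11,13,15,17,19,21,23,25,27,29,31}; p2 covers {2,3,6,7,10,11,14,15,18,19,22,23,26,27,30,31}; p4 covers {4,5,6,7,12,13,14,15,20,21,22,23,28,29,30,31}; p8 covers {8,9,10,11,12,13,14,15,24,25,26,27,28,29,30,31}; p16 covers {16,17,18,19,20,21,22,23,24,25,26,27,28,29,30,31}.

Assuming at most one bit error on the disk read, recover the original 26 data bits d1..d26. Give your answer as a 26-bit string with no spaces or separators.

s1 (pos 1,3,5,7,9,11,13,15,17,19,21,23,25,27,29,31): 1⊕1⊕1⊕0⊕1⊕1⊕1⊕0⊕1⊕1⊕1⊕0⊕0⊕1⊕1⊕1 = 0
s2 (pos 2,3,6,7,10,11,14,15,18,19,22,23,26,27,30,31): 0⊕1⊕0⊕0⊕0⊕1⊕0⊕0⊕0⊕1⊕1⊕0⊕0⊕1⊕0⊕1 = 0
s4 (pos 4,5,6,7,12,13,14,15,20,21,22,23,28,29,30,31): 0⊕1⊕0⊕0⊕0⊕1⊕0⊕0⊕0⊕1⊕1⊕0⊕0⊕1⊕0⊕1 = 0
s8 (pos 8,9,10,11,12,13,14,15,24,25,26,27,28,29,30,31): 1⊕1⊕0⊕1⊕0⊕1⊕0⊕0⊕1⊕0⊕0⊕1⊕0⊕1⊕0⊕1 = 0
s16 (pos 16,17,18,19,20,21,22,23,24,25,26,27,28,29,30,31): 0⊕1⊕0⊕1⊕0⊕1⊕1⊕0⊕1⊕0⊕0⊕1⊕0⊕1⊕0⊕1 = 0
Syndrome s16…s1 = 00000 → no error.
Read data bits from positions 3,5,6,7,9,10,11,12,13,14,15,17,18,19,20,21,22,23,24,25,26,27,28,29,30,31: 11001010100101011010010101

11001010100101011010010101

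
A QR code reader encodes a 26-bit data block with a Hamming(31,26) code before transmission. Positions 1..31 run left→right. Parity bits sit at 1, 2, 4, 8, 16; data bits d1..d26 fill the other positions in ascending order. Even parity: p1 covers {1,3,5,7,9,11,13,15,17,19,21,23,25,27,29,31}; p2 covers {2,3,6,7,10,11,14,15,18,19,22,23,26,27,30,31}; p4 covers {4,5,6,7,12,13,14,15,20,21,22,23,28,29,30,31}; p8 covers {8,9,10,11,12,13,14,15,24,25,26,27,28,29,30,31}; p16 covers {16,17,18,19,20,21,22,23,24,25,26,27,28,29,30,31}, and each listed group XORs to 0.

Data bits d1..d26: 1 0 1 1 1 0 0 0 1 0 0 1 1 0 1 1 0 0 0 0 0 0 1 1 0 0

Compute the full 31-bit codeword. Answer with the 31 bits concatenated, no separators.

Place data at non-parity positions: p1 p2 1 p4 0 1 1 p8 1 0 0 0 1 0 0 p16 1 1 0 1 1 0 0 0 0 0 0 1 1 0 0
p1 (pos 1,3,5,7,9,11,13,15,17,19,21,23,25,27,29,31): XOR of data positions = 1⊕0⊕1⊕1⊕0⊕1⊕0⊕1⊕0⊕1⊕0⊕0⊕0⊕1⊕0 = 1
p2 (pos 2,3,6,7,10,11,14,15,18,19,22,23,26,27,30,31): XOR of data positions = 1⊕1⊕1⊕0⊕0⊕0⊕0⊕1⊕0⊕0⊕0⊕0⊕0⊕0⊕0 = 0
p4 (pos 4,5,6,7,12,13,14,15,20,21,22,23,28,29,30,31): XOR of data positions = 0⊕1⊕1⊕0⊕1⊕0⊕0⊕1⊕1⊕0⊕0⊕1⊕1⊕0⊕0 = 1
p8 (pos 8,9,10,11,12,13,14,15,24,25,26,27,28,29,30,31): XOR of data positions = 1⊕0⊕0⊕0⊕1⊕0⊕0⊕0⊕0⊕0⊕0⊕1⊕1⊕0⊕0 = 0
p16 (pos 16,17,18,19,20,21,22,23,24,25,26,27,28,29,30,31): XOR of data positions = 1⊕1⊕0⊕1⊕1⊕0⊕0⊕0⊕0⊕0⊕0⊕1⊕1⊕0⊕0 = 0
Codeword: 1011011010001000110110000001100

1011011010001000110110000001100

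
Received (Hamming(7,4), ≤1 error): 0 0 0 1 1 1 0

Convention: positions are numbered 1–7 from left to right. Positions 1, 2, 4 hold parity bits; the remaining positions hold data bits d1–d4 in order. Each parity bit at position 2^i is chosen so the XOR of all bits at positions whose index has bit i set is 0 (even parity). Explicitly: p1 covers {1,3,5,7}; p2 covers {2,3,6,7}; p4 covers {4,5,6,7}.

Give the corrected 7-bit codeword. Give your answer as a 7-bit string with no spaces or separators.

s1 (pos 1,3,5,7): 0⊕0⊕1⊕0 = 1
s2 (pos 2,3,6,7): 0⊕0⊕1⊕0 = 1
s4 (pos 4,5,6,7): 1⊕1⊕1⊕0 = 1
Syndrome s4…s1 = 111 → error at position 7.
Flip position 7: 0001110 → 0001111

0001111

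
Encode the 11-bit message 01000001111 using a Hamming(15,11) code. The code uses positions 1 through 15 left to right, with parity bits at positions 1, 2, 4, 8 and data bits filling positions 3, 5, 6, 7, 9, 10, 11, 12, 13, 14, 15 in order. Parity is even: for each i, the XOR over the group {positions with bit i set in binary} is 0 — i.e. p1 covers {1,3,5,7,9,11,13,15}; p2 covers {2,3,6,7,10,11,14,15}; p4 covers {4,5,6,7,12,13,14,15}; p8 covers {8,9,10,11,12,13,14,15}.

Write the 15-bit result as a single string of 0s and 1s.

100110000001111

Place data at non-parity positions: p1 p2 0 p4 1 0 0 p8 0 0 0 1 1 1 1
p1 (pos 1,3,5,7,9,11,13,15): XOR of data positions = 0⊕1⊕0⊕0⊕0⊕1⊕1 = 1
p2 (pos 2,3,6,7,10,11,14,15): XOR of data positions = 0⊕0⊕0⊕0⊕0⊕1⊕1 = 0
p4 (pos 4,5,6,7,12,13,14,15): XOR of data positions = 1⊕0⊕0⊕1⊕1⊕1⊕1 = 1
p8 (pos 8,9,10,11,12,13,14,15): XOR of data positions = 0⊕0⊕0⊕1⊕1⊕1⊕1 = 0
Codeword: 100110000001111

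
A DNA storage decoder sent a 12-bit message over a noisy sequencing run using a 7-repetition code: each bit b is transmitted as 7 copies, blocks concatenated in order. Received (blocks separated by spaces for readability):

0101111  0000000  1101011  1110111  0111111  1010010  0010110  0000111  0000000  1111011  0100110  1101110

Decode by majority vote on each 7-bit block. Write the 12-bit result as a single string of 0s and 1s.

Block 1 (0101111): 5 ones → 1
Block 2 (0000000): 0 ones → 0
Block 3 (1101011): 5 ones → 1
Block 4 (1110111): 6 ones → 1
Block 5 (0111111): 6 ones → 1
Block 6 (1010010): 3 ones → 0
Block 7 (0010110): 3 ones → 0
Block 8 (0000111): 3 ones → 0
Block 9 (0000000): 0 ones → 0
Block 10 (1111011): 6 ones → 1
Block 11 (0100110): 3 ones → 0
Block 12 (1101110): 5 ones → 1

101110000101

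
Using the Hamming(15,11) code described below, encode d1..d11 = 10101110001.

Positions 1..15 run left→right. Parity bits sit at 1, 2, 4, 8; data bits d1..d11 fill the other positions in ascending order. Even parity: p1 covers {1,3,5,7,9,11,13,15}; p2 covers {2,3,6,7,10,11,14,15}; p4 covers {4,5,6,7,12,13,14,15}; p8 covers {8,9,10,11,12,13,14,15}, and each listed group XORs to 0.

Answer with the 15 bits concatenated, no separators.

011001001110001

Place data at non-parity positions: p1 p2 1 p4 0 1 0 p8 1 1 1 0 0 0 1
p1 (pos 1,3,5,7,9,11,13,15): XOR of data positions = 1⊕0⊕0⊕1⊕1⊕0⊕1 = 0
p2 (pos 2,3,6,7,10,11,14,15): XOR of data positions = 1⊕1⊕0⊕1⊕1⊕0⊕1 = 1
p4 (pos 4,5,6,7,12,13,14,15): XOR of data positions = 0⊕1⊕0⊕0⊕0⊕0⊕1 = 0
p8 (pos 8,9,10,11,12,13,14,15): XOR of data positions = 1⊕1⊕1⊕0⊕0⊕0⊕1 = 0
Codeword: 011001001110001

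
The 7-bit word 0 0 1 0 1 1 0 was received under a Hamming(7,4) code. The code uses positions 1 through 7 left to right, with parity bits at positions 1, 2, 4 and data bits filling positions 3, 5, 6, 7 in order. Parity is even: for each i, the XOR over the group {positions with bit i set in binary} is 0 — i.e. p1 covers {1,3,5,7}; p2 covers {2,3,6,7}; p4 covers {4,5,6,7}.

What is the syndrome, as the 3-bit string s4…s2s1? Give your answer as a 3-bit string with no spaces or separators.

s1 (pos 1,3,5,7): 0⊕1⊕1⊕0 = 0
s2 (pos 2,3,6,7): 0⊕1⊕1⊕0 = 0
s4 (pos 4,5,6,7): 0⊕1⊕1⊕0 = 0
Syndrome s4…s1 = 000 → no error.

000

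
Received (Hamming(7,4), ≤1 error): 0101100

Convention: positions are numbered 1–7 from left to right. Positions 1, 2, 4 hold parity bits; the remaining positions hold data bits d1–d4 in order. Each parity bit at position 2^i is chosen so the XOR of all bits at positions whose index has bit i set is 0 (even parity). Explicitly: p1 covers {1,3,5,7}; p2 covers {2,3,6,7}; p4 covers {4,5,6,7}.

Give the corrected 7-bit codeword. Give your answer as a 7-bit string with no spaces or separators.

0111100

s1 (pos 1,3,5,7): 0⊕0⊕1⊕0 = 1
s2 (pos 2,3,6,7): 1⊕0⊕0⊕0 = 1
s4 (pos 4,5,6,7): 1⊕1⊕0⊕0 = 0
Syndrome s4…s1 = 011 → error at position 3.
Flip position 3: 0101100 → 0111100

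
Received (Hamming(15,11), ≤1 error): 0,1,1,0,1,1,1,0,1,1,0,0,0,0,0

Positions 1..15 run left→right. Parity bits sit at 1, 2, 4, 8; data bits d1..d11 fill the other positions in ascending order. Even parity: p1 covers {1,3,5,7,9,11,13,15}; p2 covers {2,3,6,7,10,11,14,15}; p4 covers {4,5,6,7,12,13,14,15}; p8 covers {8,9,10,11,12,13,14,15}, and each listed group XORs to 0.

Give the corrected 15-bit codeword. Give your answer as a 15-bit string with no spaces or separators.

s1 (pos 1,3,5,7,9,11,13,15): 0⊕1⊕1⊕1⊕1⊕0⊕0⊕0 = 0
s2 (pos 2,3,6,7,10,11,14,15): 1⊕1⊕1⊕1⊕1⊕0⊕0⊕0 = 1
s4 (pos 4,5,6,7,12,13,14,15): 0⊕1⊕1⊕1⊕0⊕0⊕0⊕0 = 1
s8 (pos 8,9,10,11,12,13,14,15): 0⊕1⊕1⊕0⊕0⊕0⊕0⊕0 = 0
Syndrome s8…s1 = 0110 → error at position 6.
Flip position 6: 011011101100000 → 011010101100000

011010101100000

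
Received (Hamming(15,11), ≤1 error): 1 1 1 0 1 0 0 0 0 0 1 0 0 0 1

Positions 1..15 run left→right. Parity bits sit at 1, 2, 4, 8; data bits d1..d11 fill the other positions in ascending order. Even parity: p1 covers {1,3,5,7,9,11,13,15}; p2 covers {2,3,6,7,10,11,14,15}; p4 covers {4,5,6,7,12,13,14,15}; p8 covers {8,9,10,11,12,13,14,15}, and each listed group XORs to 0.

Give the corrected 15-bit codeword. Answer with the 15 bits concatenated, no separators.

s1 (pos 1,3,5,7,9,11,13,15): 1⊕1⊕1⊕0⊕0⊕1⊕0⊕1 = 1
s2 (pos 2,3,6,7,10,11,14,15): 1⊕1⊕0⊕0⊕0⊕1⊕0⊕1 = 0
s4 (pos 4,5,6,7,12,13,14,15): 0⊕1⊕0⊕0⊕0⊕0⊕0⊕1 = 0
s8 (pos 8,9,10,11,12,13,14,15): 0⊕0⊕0⊕1⊕0⊕0⊕0⊕1 = 0
Syndrome s8…s1 = 0001 → error at position 1.
Flip position 1: 111010000010001 → 011010000010001

011010000010001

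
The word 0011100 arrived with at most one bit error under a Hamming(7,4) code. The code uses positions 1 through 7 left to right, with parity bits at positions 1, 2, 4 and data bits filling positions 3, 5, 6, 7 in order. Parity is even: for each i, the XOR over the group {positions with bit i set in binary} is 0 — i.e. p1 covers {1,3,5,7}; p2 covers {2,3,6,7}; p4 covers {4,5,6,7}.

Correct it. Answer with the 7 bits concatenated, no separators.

s1 (pos 1,3,5,7): 0⊕1⊕1⊕0 = 0
s2 (pos 2,3,6,7): 0⊕1⊕0⊕0 = 1
s4 (pos 4,5,6,7): 1⊕1⊕0⊕0 = 0
Syndrome s4…s1 = 010 → error at position 2.
Flip position 2: 0011100 → 0111100

0111100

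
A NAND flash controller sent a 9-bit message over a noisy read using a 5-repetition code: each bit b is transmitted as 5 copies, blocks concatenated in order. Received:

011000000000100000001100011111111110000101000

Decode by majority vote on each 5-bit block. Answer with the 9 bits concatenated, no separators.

000001100

Block 1 (01100): 2 ones → 0
Block 2 (00000): 0 ones → 0
Block 3 (00100): 1 one → 0
Block 4 (00000): 0 ones → 0
Block 5 (11000): 2 ones → 0
Block 6 (11111): 5 ones → 1
Block 7 (11111): 5 ones → 1
Block 8 (00001): 1 one → 0
Block 9 (01000): 1 one → 0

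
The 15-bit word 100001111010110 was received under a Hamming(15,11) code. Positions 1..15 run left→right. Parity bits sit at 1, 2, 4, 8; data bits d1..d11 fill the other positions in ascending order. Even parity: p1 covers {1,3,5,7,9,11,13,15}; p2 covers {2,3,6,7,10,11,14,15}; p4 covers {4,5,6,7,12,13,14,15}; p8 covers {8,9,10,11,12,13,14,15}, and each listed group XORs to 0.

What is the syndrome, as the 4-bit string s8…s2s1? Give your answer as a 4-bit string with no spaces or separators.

1001

s1 (pos 1,3,5,7,9,11,13,15): 1⊕0⊕0⊕1⊕1⊕1⊕1⊕0 = 1
s2 (pos 2,3,6,7,10,11,14,15): 0⊕0⊕1⊕1⊕0⊕1⊕1⊕0 = 0
s4 (pos 4,5,6,7,12,13,14,15): 0⊕0⊕1⊕1⊕0⊕1⊕1⊕0 = 0
s8 (pos 8,9,10,11,12,13,14,15): 1⊕1⊕0⊕1⊕0⊕1⊕1⊕0 = 1
Syndrome s8…s1 = 1001 → error at position 9.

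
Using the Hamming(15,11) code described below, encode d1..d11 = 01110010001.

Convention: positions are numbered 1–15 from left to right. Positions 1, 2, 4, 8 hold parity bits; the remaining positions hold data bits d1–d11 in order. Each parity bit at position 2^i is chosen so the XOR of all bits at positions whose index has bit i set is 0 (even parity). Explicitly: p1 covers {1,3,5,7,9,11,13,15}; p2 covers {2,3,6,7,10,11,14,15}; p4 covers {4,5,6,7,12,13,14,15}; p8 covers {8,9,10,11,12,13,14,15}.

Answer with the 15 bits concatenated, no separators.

000011100010001

Place data at non-parity positions: p1 p2 0 p4 1 1 1 p8 0 0 1 0 0 0 1
p1 (pos 1,3,5,7,9,11,13,15): XOR of data positions = 0⊕1⊕1⊕0⊕1⊕0⊕1 = 0
p2 (pos 2,3,6,7,10,11,14,15): XOR of data positions = 0⊕1⊕1⊕0⊕1⊕0⊕1 = 0
p4 (pos 4,5,6,7,12,13,14,15): XOR of data positions = 1⊕1⊕1⊕0⊕0⊕0⊕1 = 0
p8 (pos 8,9,10,11,12,13,14,15): XOR of data positions = 0⊕0⊕1⊕0⊕0⊕0⊕1 = 0
Codeword: 000011100010001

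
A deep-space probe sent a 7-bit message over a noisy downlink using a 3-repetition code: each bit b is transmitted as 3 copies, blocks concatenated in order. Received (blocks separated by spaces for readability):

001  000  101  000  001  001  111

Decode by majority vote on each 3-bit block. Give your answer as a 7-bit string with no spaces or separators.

Block 1 (001): 1 one → 0
Block 2 (000): 0 ones → 0
Block 3 (101): 2 ones → 1
Block 4 (000): 0 ones → 0
Block 5 (001): 1 one → 0
Block 6 (001): 1 one → 0
Block 7 (111): 3 ones → 1

0010001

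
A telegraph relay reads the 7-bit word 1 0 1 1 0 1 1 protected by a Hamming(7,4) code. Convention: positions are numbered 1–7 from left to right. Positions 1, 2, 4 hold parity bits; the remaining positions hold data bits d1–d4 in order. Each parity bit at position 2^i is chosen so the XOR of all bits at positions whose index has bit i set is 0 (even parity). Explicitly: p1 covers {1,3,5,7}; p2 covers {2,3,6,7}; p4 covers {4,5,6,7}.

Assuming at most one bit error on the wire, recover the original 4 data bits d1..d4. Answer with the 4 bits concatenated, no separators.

1010

s1 (pos 1,3,5,7): 1⊕1⊕0⊕1 = 1
s2 (pos 2,3,6,7): 0⊕1⊕1⊕1 = 1
s4 (pos 4,5,6,7): 1⊕0⊕1⊕1 = 1
Syndrome s4…s1 = 111 → error at position 7.
Flip position 7: 1011011 → 1011010
Read data bits from positions 3,5,6,7: 1010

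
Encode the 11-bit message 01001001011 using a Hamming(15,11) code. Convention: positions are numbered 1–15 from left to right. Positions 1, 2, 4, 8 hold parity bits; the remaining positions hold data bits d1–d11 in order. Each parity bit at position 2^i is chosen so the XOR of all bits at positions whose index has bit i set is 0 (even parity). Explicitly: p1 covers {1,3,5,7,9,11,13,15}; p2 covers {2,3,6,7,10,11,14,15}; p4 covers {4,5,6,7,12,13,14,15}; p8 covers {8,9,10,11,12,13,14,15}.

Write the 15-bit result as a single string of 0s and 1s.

100010001001011

Place data at non-parity positions: p1 p2 0 p4 1 0 0 p8 1 0 0 1 0 1 1
p1 (pos 1,3,5,7,9,11,13,15): XOR of data positions = 0⊕1⊕0⊕1⊕0⊕0⊕1 = 1
p2 (pos 2,3,6,7,10,11,14,15): XOR of data positions = 0⊕0⊕0⊕0⊕0⊕1⊕1 = 0
p4 (pos 4,5,6,7,12,13,14,15): XOR of data positions = 1⊕0⊕0⊕1⊕0⊕1⊕1 = 0
p8 (pos 8,9,10,11,12,13,14,15): XOR of data positions = 1⊕0⊕0⊕1⊕0⊕1⊕1 = 0
Codeword: 100010001001011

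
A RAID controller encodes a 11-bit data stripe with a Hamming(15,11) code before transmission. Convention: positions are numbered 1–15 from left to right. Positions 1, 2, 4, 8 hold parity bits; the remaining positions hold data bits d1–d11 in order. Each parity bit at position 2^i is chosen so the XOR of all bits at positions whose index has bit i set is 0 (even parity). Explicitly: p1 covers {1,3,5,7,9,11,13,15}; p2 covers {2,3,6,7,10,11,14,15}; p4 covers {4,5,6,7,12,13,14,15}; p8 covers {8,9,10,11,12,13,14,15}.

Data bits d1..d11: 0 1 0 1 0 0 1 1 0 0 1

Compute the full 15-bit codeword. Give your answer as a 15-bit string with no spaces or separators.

010010110011001

Place data at non-parity positions: p1 p2 0 p4 1 0 1 p8 0 0 1 1 0 0 1
p1 (pos 1,3,5,7,9,11,13,15): XOR of data positions = 0⊕1⊕1⊕0⊕1⊕0⊕1 = 0
p2 (pos 2,3,6,7,10,11,14,15): XOR of data positions = 0⊕0⊕1⊕0⊕1⊕0⊕1 = 1
p4 (pos 4,5,6,7,12,13,14,15): XOR of data positions = 1⊕0⊕1⊕1⊕0⊕0⊕1 = 0
p8 (pos 8,9,10,11,12,13,14,15): XOR of data positions = 0⊕0⊕1⊕1⊕0⊕0⊕1 = 1
Codeword: 010010110011001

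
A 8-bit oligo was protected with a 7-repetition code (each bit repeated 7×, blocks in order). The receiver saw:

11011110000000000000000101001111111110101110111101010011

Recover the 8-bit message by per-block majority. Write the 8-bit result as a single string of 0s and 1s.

10001111

Block 1 (1101111): 6 ones → 1
Block 2 (0000000): 0 ones → 0
Block 3 (0000000): 0 ones → 0
Block 4 (0010100): 2 ones → 0
Block 5 (1111111): 7 ones → 1
Block 6 (1101011): 5 ones → 1
Block 7 (1011110): 5 ones → 1
Block 8 (1010011): 4 ones → 1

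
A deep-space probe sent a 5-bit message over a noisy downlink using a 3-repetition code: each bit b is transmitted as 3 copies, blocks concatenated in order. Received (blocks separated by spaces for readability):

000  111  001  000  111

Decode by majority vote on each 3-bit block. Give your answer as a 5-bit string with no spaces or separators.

01001

Block 1 (000): 0 ones → 0
Block 2 (111): 3 ones → 1
Block 3 (001): 1 one → 0
Block 4 (000): 0 ones → 0
Block 5 (111): 3 ones → 1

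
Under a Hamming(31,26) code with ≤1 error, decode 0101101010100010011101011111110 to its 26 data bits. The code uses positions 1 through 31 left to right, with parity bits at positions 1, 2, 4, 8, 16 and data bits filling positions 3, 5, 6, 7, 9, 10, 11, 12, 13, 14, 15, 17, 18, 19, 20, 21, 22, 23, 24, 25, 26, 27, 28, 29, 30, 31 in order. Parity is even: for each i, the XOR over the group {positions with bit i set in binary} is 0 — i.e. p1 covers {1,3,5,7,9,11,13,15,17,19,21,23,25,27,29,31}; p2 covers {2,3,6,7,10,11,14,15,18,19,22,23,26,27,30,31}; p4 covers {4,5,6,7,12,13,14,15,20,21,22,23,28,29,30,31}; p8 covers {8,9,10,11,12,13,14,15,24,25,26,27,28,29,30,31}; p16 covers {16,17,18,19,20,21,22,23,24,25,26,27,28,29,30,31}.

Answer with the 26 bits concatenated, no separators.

01011010001011111011111110

s1 (pos 1,3,5,7,9,11,13,15,17,19,21,23,25,27,29,31): 0⊕0⊕1⊕1⊕1⊕1⊕0⊕1⊕0⊕1⊕0⊕0⊕1⊕1⊕1⊕0 = 1
s2 (pos 2,3,6,7,10,11,14,15,18,19,22,23,26,27,30,31): 1⊕0⊕0⊕1⊕0⊕1⊕0⊕1⊕1⊕1⊕1⊕0⊕1⊕1⊕1⊕0 = 0
s4 (pos 4,5,6,7,12,13,14,15,20,21,22,23,28,29,30,31): 1⊕1⊕0⊕1⊕0⊕0⊕0⊕1⊕1⊕0⊕1⊕0⊕1⊕1⊕1⊕0 = 1
s8 (pos 8,9,10,11,12,13,14,15,24,25,26,27,28,29,30,31): 0⊕1⊕0⊕1⊕0⊕0⊕0⊕1⊕1⊕1⊕1⊕1⊕1⊕1⊕1⊕0 = 0
s16 (pos 16,17,18,19,20,21,22,23,24,25,26,27,28,29,30,31): 0⊕0⊕1⊕1⊕1⊕0⊕1⊕0⊕1⊕1⊕1⊕1⊕1⊕1⊕1⊕0 = 1
Syndrome s16…s1 = 10101 → error at position 21.
Flip position 21: 0101101010100010011101011111110 → 0101101010100010011111011111110
Read data bits from positions 3,5,6,7,9,10,11,12,13,14,15,17,18,19,20,21,22,23,24,25,26,27,28,29,30,31: 01011010001011111011111110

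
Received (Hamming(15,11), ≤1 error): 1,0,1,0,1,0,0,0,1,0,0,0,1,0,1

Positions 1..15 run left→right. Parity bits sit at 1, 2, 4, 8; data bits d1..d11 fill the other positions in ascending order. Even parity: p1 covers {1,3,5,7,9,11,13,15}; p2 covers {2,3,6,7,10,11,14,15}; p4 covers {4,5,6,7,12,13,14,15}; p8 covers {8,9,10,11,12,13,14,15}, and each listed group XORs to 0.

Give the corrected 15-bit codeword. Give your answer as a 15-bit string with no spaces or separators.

101010001001101

s1 (pos 1,3,5,7,9,11,13,15): 1⊕1⊕1⊕0⊕1⊕0⊕1⊕1 = 0
s2 (pos 2,3,6,7,10,11,14,15): 0⊕1⊕0⊕0⊕0⊕0⊕0⊕1 = 0
s4 (pos 4,5,6,7,12,13,14,15): 0⊕1⊕0⊕0⊕0⊕1⊕0⊕1 = 1
s8 (pos 8,9,10,11,12,13,14,15): 0⊕1⊕0⊕0⊕0⊕1⊕0⊕1 = 1
Syndrome s8…s1 = 1100 → error at position 12.
Flip position 12: 101010001000101 → 101010001001101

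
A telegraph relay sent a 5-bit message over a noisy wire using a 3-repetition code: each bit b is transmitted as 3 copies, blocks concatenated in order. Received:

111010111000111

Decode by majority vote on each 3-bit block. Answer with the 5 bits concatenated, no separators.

10101

Block 1 (111): 3 ones → 1
Block 2 (010): 1 one → 0
Block 3 (111): 3 ones → 1
Block 4 (000): 0 ones → 0
Block 5 (111): 3 ones → 1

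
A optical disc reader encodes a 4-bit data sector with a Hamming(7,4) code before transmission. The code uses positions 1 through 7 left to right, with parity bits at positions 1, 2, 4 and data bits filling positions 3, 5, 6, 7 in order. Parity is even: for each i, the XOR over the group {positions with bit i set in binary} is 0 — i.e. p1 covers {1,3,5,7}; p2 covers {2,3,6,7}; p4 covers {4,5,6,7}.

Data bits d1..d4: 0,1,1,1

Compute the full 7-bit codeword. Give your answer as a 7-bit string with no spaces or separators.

Place data at non-parity positions: p1 p2 0 p4 1 1 1
p1 (pos 1,3,5,7): XOR of data positions = 0⊕1⊕1 = 0
p2 (pos 2,3,6,7): XOR of data positions = 0⊕1⊕1 = 0
p4 (pos 4,5,6,7): XOR of data positions = 1⊕1⊕1 = 1
Codeword: 0001111

0001111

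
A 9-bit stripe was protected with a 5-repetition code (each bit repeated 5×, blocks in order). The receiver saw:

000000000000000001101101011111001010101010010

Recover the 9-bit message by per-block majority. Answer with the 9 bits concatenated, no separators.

000011000

Block 1 (00000): 0 ones → 0
Block 2 (00000): 0 ones → 0
Block 3 (00000): 0 ones → 0
Block 4 (00110): 2 ones → 0
Block 5 (11010): 3 ones → 1
Block 6 (11111): 5 ones → 1
Block 7 (00101): 2 ones → 0
Block 8 (01010): 2 ones → 0
Block 9 (10010): 2 ones → 0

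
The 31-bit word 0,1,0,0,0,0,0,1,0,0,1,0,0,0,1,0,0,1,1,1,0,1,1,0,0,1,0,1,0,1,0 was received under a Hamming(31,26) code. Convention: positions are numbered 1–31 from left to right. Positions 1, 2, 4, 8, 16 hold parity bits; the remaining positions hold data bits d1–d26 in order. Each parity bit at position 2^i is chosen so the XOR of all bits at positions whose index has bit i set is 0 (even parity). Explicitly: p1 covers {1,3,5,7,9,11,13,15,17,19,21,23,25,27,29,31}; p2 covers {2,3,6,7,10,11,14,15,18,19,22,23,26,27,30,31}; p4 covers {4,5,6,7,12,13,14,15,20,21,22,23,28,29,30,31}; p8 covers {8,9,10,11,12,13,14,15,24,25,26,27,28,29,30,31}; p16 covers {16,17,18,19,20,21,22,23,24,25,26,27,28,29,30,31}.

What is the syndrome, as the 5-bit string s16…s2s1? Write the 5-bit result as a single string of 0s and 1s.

s1 (pos 1,3,5,7,9,11,13,15,17,19,21,23,25,27,29,31): 0⊕0⊕0⊕0⊕0⊕1⊕0⊕1⊕0⊕1⊕0⊕1⊕0⊕0⊕0⊕0 = 0
s2 (pos 2,3,6,7,10,11,14,15,18,19,22,23,26,27,30,31): 1⊕0⊕0⊕0⊕0⊕1⊕0⊕1⊕1⊕1⊕1⊕1⊕1⊕0⊕1⊕0 = 1
s4 (pos 4,5,6,7,12,13,14,15,20,21,22,23,28,29,30,31): 0⊕0⊕0⊕0⊕0⊕0⊕0⊕1⊕1⊕0⊕1⊕1⊕1⊕0⊕1⊕0 = 0
s8 (pos 8,9,10,11,12,13,14,15,24,25,26,27,28,29,30,31): 1⊕0⊕0⊕1⊕0⊕0⊕0⊕1⊕0⊕0⊕1⊕0⊕1⊕0⊕1⊕0 = 0
s16 (pos 16,17,18,19,20,21,22,23,24,25,26,27,28,29,30,31): 0⊕0⊕1⊕1⊕1⊕0⊕1⊕1⊕0⊕0⊕1⊕0⊕1⊕0⊕1⊕0 = 0
Syndrome s16…s1 = 00010 → error at position 2.

00010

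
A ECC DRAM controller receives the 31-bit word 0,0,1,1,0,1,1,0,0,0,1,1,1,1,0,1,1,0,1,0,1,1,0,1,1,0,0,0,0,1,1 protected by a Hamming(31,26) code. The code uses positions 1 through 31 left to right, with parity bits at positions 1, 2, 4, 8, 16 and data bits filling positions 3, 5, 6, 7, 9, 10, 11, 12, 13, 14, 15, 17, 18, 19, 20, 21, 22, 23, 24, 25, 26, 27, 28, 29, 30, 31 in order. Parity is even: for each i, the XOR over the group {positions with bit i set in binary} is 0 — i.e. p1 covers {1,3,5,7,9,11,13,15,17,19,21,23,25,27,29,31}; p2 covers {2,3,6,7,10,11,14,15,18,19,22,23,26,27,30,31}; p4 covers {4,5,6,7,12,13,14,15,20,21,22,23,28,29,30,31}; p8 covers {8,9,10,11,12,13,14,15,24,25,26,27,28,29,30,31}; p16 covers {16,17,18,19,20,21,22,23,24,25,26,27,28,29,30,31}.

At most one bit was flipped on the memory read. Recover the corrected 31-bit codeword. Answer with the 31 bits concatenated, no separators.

0011011000111101100011011000011

s1 (pos 1,3,5,7,9,11,13,15,17,19,21,23,25,27,29,31): 0⊕1⊕0⊕1⊕0⊕1⊕1⊕0⊕1⊕1⊕1⊕0⊕1⊕0⊕0⊕1 = 1
s2 (pos 2,3,6,7,10,11,14,15,18,19,22,23,26,27,30,31): 0⊕1⊕1⊕1⊕0⊕1⊕1⊕0⊕0⊕1⊕1⊕0⊕0⊕0⊕1⊕1 = 1
s4 (pos 4,5,6,7,12,13,14,15,20,21,22,23,28,29,30,31): 1⊕0⊕1⊕1⊕1⊕1⊕1⊕0⊕0⊕1⊕1⊕0⊕0⊕0⊕1⊕1 = 0
s8 (pos 8,9,10,11,12,13,14,15,24,25,26,27,28,29,30,31): 0⊕0⊕0⊕1⊕1⊕1⊕1⊕0⊕1⊕1⊕0⊕0⊕0⊕0⊕1⊕1 = 0
s16 (pos 16,17,18,19,20,21,22,23,24,25,26,27,28,29,30,31): 1⊕1⊕0⊕1⊕0⊕1⊕1⊕0⊕1⊕1⊕0⊕0⊕0⊕0⊕1⊕1 = 1
Syndrome s16…s1 = 10011 → error at position 19.
Flip position 19: 0011011000111101101011011000011 → 0011011000111101100011011000011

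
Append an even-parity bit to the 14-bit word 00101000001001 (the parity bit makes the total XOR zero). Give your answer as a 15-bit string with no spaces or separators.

001010000010010

XOR of the 14 data bits: 0⊕0⊕1⊕0⊕1⊕0⊕0⊕0⊕0⊕0⊕1⊕0⊕0⊕1 = 0
Parity bit = 0 (so all 15 bits XOR to 0).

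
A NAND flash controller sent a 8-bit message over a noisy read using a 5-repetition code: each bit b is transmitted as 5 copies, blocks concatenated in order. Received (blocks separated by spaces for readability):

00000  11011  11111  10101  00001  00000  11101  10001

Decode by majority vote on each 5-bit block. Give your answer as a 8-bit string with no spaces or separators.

Block 1 (00000): 0 ones → 0
Block 2 (11011): 4 ones → 1
Block 3 (11111): 5 ones → 1
Block 4 (10101): 3 ones → 1
Block 5 (00001): 1 one → 0
Block 6 (00000): 0 ones → 0
Block 7 (11101): 4 ones → 1
Block 8 (10001): 2 ones → 0

01110010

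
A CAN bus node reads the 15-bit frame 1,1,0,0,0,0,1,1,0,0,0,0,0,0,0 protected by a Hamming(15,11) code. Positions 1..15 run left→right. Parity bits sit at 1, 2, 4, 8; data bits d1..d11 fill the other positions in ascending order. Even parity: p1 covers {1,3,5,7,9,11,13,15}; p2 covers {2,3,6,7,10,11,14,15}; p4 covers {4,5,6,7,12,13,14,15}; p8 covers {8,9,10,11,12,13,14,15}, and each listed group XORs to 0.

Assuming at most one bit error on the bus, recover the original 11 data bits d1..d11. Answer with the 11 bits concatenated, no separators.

s1 (pos 1,3,5,7,9,11,13,15): 1⊕0⊕0⊕1⊕0⊕0⊕0⊕0 = 0
s2 (pos 2,3,6,7,10,11,14,15): 1⊕0⊕0⊕1⊕0⊕0⊕0⊕0 = 0
s4 (pos 4,5,6,7,12,13,14,15): 0⊕0⊕0⊕1⊕0⊕0⊕0⊕0 = 1
s8 (pos 8,9,10,11,12,13,14,15): 1⊕0⊕0⊕0⊕0⊕0⊕0⊕0 = 1
Syndrome s8…s1 = 1100 → error at position 12.
Flip position 12: 110000110000000 → 110000110001000
Read data bits from positions 3,5,6,7,9,10,11,12,13,14,15: 00010001000

00010001000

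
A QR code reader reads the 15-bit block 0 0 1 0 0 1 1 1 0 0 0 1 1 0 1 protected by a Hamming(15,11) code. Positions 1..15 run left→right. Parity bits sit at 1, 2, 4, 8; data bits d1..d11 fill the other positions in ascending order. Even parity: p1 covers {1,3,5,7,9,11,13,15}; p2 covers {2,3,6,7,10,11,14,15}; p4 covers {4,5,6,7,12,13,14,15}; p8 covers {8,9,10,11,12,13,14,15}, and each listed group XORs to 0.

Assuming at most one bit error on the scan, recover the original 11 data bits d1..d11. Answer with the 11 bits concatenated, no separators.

s1 (pos 1,3,5,7,9,11,13,15): 0⊕1⊕0⊕1⊕0⊕0⊕1⊕1 = 0
s2 (pos 2,3,6,7,10,11,14,15): 0⊕1⊕1⊕1⊕0⊕0⊕0⊕1 = 0
s4 (pos 4,5,6,7,12,13,14,15): 0⊕0⊕1⊕1⊕1⊕1⊕0⊕1 = 1
s8 (pos 8,9,10,11,12,13,14,15): 1⊕0⊕0⊕0⊕1⊕1⊕0⊕1 = 0
Syndrome s8…s1 = 0100 → error at position 4.
Flip position 4: 001001110001101 → 001101110001101
Read data bits from positions 3,5,6,7,9,10,11,12,13,14,15: 10110001101

10110001101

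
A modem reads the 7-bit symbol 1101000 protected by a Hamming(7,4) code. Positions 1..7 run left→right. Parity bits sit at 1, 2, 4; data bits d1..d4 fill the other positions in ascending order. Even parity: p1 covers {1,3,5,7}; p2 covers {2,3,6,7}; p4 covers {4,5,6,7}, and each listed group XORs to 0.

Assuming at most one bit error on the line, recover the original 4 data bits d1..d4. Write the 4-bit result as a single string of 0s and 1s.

s1 (pos 1,3,5,7): 1⊕0⊕0⊕0 = 1
s2 (pos 2,3,6,7): 1⊕0⊕0⊕0 = 1
s4 (pos 4,5,6,7): 1⊕0⊕0⊕0 = 1
Syndrome s4…s1 = 111 → error at position 7.
Flip position 7: 1101000 → 1101001
Read data bits from positions 3,5,6,7: 0001

0001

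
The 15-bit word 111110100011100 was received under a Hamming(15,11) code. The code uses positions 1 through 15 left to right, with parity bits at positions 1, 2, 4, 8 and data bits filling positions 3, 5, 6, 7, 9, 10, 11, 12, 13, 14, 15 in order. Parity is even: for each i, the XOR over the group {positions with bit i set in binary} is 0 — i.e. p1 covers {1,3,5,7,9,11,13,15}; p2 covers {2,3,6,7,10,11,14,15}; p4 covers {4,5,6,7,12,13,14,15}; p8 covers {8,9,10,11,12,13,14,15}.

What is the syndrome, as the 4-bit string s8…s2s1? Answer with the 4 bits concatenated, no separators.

1100

s1 (pos 1,3,5,7,9,11,13,15): 1⊕1⊕1⊕1⊕0⊕1⊕1⊕0 = 0
s2 (pos 2,3,6,7,10,11,14,15): 1⊕1⊕0⊕1⊕0⊕1⊕0⊕0 = 0
s4 (pos 4,5,6,7,12,13,14,15): 1⊕1⊕0⊕1⊕1⊕1⊕0⊕0 = 1
s8 (pos 8,9,10,11,12,13,14,15): 0⊕0⊕0⊕1⊕1⊕1⊕0⊕0 = 1
Syndrome s8…s1 = 1100 → error at position 12.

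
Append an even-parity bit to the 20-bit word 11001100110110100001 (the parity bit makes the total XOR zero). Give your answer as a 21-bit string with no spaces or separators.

110011001101101000010

XOR of the 20 data bits: 1⊕1⊕0⊕0⊕1⊕1⊕0⊕0⊕1⊕1⊕0⊕1⊕1⊕0⊕1⊕0⊕0⊕0⊕0⊕1 = 0
Parity bit = 0 (so all 21 bits XOR to 0).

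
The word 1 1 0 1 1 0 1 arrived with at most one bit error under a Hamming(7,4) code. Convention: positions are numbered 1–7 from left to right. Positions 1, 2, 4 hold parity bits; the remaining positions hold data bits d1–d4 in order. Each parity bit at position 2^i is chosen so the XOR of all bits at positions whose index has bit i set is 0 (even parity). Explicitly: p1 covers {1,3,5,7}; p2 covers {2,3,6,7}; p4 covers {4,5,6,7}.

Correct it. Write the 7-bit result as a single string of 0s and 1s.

1101001

s1 (pos 1,3,5,7): 1⊕0⊕1⊕1 = 1
s2 (pos 2,3,6,7): 1⊕0⊕0⊕1 = 0
s4 (pos 4,5,6,7): 1⊕1⊕0⊕1 = 1
Syndrome s4…s1 = 101 → error at position 5.
Flip position 5: 1101101 → 1101001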